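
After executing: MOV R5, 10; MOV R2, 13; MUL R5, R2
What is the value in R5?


Register state trace:
  MOV R5, 10  → R5 = 10
  MOV R2, 13  → R2 = 13
  MUL R5, R2  → R5 = 10 * 13 = 130
Final: R5 = 130

130


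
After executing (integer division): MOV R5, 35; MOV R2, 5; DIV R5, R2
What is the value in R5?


Register state trace:
  MOV R5, 35  → R5 = 35
  MOV R2, 5  → R2 = 5
  DIV R5, R2  → R5 = 35 // 5 = 7
Final: R5 = 7

7


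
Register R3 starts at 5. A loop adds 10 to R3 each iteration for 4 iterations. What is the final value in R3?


Starting value: R3 = 5
  Iter 1: R3 = 5 + 10 = 15
  Iter 2: R3 = 15 + 10 = 25
  Iter 3: R3 = 25 + 10 = 35
  Iter 4: R3 = 35 + 10 = 45
Final: R3 = 45

45


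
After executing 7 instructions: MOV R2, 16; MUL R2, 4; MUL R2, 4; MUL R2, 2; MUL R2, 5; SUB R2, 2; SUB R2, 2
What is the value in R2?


Register state trace:
  MOV R2, 16  → R2 = 16
  MUL R2, 4  → R2 = 16 * 4 = 64
  MUL R2, 4  → R2 = 64 * 4 = 256
  MUL R2, 2  → R2 = 256 * 2 = 512
  MUL R2, 5  → R2 = 512 * 5 = 2560
  SUB R2, 2  → R2 = 2560 - 2 = 2558
  SUB R2, 2  → R2 = 2558 - 2 = 2556
Final: R2 = 2556

2556


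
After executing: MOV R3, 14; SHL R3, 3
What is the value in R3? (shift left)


Register state trace:
  MOV R3, 14  → R3 = 14
  SHL R3, 3  → R3 = 14 << 3 = 14 * 2^3 = 112
Final: R3 = 112

112


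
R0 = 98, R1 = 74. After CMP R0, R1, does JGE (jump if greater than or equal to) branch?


Trace:
  R0 = 98, R1 = 74
  CMP R0, R1  → compares 98 vs 74
  JGE checks: is 98 greater than or equal to 74?
  98 > 74, so condition is true
Branch taken: Yes

Yes


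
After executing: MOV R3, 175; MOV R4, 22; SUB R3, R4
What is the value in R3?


Register state trace:
  MOV R3, 175  → R3 = 175
  MOV R4, 22  → R4 = 22
  SUB R3, R4  → R3 = 175 - 22 = 153
Final: R3 = 153

153


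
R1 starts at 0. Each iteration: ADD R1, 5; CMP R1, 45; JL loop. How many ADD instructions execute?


Loop trace (R1 starts at 0, target 45, step 5):
  ADD #1: R1 = 0 + 5 = 5  → 5 < 45, loop
  ADD #2: R1 = 5 + 5 = 10  → 10 < 45, loop
  ADD #3: R1 = 10 + 5 = 15  → 15 < 45, loop
  ADD #4: R1 = 15 + 5 = 20  → 20 < 45, loop
  ADD #5: R1 = 20 + 5 = 25  → 25 < 45, loop
  ADD #6: R1 = 25 + 5 = 30  → 30 < 45, loop
  ADD #7: R1 = 30 + 5 = 35  → 35 < 45, loop
  ADD #8: R1 = 35 + 5 = 40  → 40 < 45, loop
  ADD #9: R1 = 40 + 5 = 45  → 45 >= 45, exit
Total ADD instructions: 9

9


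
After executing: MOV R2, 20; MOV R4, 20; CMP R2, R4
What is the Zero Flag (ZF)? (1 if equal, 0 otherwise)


Register state trace:
  MOV R2, 20  → R2 = 20
  MOV R4, 20  → R4 = 20
  CMP R2, R4  → computes 20 - 20 = 0
  Result is zero, so values are equal
ZF = 1

1


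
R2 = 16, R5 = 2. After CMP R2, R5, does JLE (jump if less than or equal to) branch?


Trace:
  R2 = 16, R5 = 2
  CMP R2, R5  → compares 16 vs 2
  JLE checks: is 16 less than or equal to 2?
  16 > 2, so condition is false
Branch taken: No

No


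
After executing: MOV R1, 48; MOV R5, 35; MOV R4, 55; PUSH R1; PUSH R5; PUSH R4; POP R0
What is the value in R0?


Stack trace (top is rightmost):
  MOV R1, 48  → R1 = 48
  MOV R5, 35  → R5 = 35
  MOV R4, 55  → R4 = 55
  PUSH R1  → stack: [48]
  PUSH R5  → stack: [48, 35]
  PUSH R4  → stack: [48, 35, 55]
  POP R0  → R0 = 55, stack: [48, 35]
Final: R0 = 55

55


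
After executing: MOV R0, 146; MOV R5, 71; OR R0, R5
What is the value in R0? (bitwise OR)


Register state trace:
  MOV R0, 146  → R0 = 146 (0b10010010)
  MOV R5, 71  → R5 = 71 (0b01000111)
  OR R0, R5   → R0 = 146 OR 71 = 215 (0b11010111)
Final: R0 = 215

215


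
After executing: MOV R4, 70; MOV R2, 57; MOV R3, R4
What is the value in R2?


Register state trace:
  MOV R4, 70  → R4 = 70
  MOV R2, 57  → R2 = 57
  MOV R3, R4  → R3 = 70
Final: R2 = 57

57


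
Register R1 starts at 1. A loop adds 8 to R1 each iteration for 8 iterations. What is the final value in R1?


Starting value: R1 = 1
  Iter 1: R1 = 1 + 8 = 9
  Iter 2: R1 = 9 + 8 = 17
  Iter 3: R1 = 17 + 8 = 25
  Iter 4: R1 = 25 + 8 = 33
  Iter 5: R1 = 33 + 8 = 41
  Iter 6: R1 = 41 + 8 = 49
  Iter 7: R1 = 49 + 8 = 57
  Iter 8: R1 = 57 + 8 = 65
Final: R1 = 65

65


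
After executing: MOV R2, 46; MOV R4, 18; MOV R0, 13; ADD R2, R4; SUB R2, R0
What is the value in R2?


Register state trace:
  MOV R2, 46  → R2 = 46
  MOV R4, 18  → R4 = 18
  MOV R0, 13  → R0 = 13
  ADD R2, R4  → R2 = 46 + 18 = 64
  SUB R2, R0  → R2 = 64 - 13 = 51
Final: R2 = 51

51


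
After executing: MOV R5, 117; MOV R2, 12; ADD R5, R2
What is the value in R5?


Register state trace:
  MOV R5, 117  → R5 = 117
  MOV R2, 12  → R2 = 12
  ADD R5, R2  → R5 = 117 + 12 = 129
Final: R5 = 129

129


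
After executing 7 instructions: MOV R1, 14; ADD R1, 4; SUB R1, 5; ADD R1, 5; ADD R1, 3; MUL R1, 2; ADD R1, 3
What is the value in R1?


Register state trace:
  MOV R1, 14  → R1 = 14
  ADD R1, 4  → R1 = 14 + 4 = 18
  SUB R1, 5  → R1 = 18 - 5 = 13
  ADD R1, 5  → R1 = 13 + 5 = 18
  ADD R1, 3  → R1 = 18 + 3 = 21
  MUL R1, 2  → R1 = 21 * 2 = 42
  ADD R1, 3  → R1 = 42 + 3 = 45
Final: R1 = 45

45


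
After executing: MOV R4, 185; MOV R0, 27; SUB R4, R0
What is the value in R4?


Register state trace:
  MOV R4, 185  → R4 = 185
  MOV R0, 27  → R0 = 27
  SUB R4, R0  → R4 = 185 - 27 = 158
Final: R4 = 158

158


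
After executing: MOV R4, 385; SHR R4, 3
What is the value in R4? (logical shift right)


Register state trace:
  MOV R4, 385  → R4 = 385
  SHR R4, 3  → R4 = 385 >> 3 = 385 // 2^3 = 48
Final: R4 = 48

48


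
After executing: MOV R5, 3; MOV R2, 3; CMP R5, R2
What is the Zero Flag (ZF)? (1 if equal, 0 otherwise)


Register state trace:
  MOV R5, 3  → R5 = 3
  MOV R2, 3  → R2 = 3
  CMP R5, R2  → computes 3 - 3 = 0
  Result is zero, so values are equal
ZF = 1

1


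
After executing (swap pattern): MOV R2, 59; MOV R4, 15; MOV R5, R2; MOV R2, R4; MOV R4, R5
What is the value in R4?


Register state trace (swap pattern):
  MOV R2, 59  → R2 = 59
  MOV R4, 15  → R4 = 15
  MOV R5, R2  → R5 = 59  (save R2)
  MOV R2, R4  → R2 = 15  (R2 gets R4's value)
  MOV R4, R5  → R4 = 59  (R4 gets saved value)
Final: R4 = 59

59


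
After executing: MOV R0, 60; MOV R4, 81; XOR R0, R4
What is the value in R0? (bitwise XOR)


Register state trace:
  MOV R0, 60  → R0 = 60 (0b00111100)
  MOV R4, 81  → R4 = 81 (0b01010001)
  XOR R0, R4  → R0 = 60 XOR 81 = 109 (0b01101101)
Final: R0 = 109

109


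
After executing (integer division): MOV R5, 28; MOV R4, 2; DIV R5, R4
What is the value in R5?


Register state trace:
  MOV R5, 28  → R5 = 28
  MOV R4, 2  → R4 = 2
  DIV R5, R4  → R5 = 28 // 2 = 14
Final: R5 = 14

14


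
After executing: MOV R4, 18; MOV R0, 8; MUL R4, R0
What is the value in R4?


Register state trace:
  MOV R4, 18  → R4 = 18
  MOV R0, 8  → R0 = 8
  MUL R4, R0  → R4 = 18 * 8 = 144
Final: R4 = 144

144


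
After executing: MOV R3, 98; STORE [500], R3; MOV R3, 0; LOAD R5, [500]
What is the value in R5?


Register and memory trace:
  MOV R3, 98  → R3 = 98
  STORE [500], R3  → mem[500] = 98
  MOV R3, 0  → R3 = 0
  LOAD R5, [500]  → R5 = mem[500] = 98
Final: R5 = 98

98


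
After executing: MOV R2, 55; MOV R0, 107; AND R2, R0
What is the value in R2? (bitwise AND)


Register state trace:
  MOV R2, 55  → R2 = 55 (0b00110111)
  MOV R0, 107  → R0 = 107 (0b01101011)
  AND R2, R0  → R2 = 55 AND 107 = 35 (0b00100011)
Final: R2 = 35

35


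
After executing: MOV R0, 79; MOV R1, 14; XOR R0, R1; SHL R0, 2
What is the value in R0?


Register state trace:
  MOV R0, 79  → R0 = 79 (0b01001111)
  MOV R1, 14  → R1 = 14 (0b00001110)
  XOR R0, R1  → R0 = 79 XOR 14 = 65 (0b01000001)
  SHL R0, 2  → R0 = 65 << 2 = 260
Final: R0 = 260

260


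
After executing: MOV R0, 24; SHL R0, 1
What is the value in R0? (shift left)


Register state trace:
  MOV R0, 24  → R0 = 24
  SHL R0, 1  → R0 = 24 << 1 = 24 * 2^1 = 48
Final: R0 = 48

48


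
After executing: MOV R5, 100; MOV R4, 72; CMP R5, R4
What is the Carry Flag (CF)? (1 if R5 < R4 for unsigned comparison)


Register state trace:
  MOV R5, 100  → R5 = 100
  MOV R4, 72  → R4 = 72
  CMP R5, R4  → unsigned 100 - 72: no borrow
  100 >= 72, so CF = 0
CF = 0

0


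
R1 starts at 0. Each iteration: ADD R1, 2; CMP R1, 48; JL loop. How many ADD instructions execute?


Loop trace (R1 starts at 0, target 48, step 2):
  ADD #1: R1 = 0 + 2 = 2  → 2 < 48, loop
  ADD #2: R1 = 2 + 2 = 4  → 4 < 48, loop
  ADD #3: R1 = 4 + 2 = 6  → 6 < 48, loop
  ADD #4: R1 = 6 + 2 = 8  → 8 < 48, loop
  ADD #5: R1 = 8 + 2 = 10  → 10 < 48, loop
  ADD #6: R1 = 10 + 2 = 12  → 12 < 48, loop
  ADD #7: R1 = 12 + 2 = 14  → 14 < 48, loop
  ADD #8: R1 = 14 + 2 = 16  → 16 < 48, loop
  ADD #9: R1 = 16 + 2 = 18  → 18 < 48, loop
  ADD #10: R1 = 18 + 2 = 20  → 20 < 48, loop
  ADD #11: R1 = 20 + 2 = 22  → 22 < 48, loop
  ADD #12: R1 = 22 + 2 = 24  → 24 < 48, loop
  ADD #13: R1 = 24 + 2 = 26  → 26 < 48, loop
  ADD #14: R1 = 26 + 2 = 28  → 28 < 48, loop
  ADD #15: R1 = 28 + 2 = 30  → 30 < 48, loop
  ADD #16: R1 = 30 + 2 = 32  → 32 < 48, loop
  ADD #17: R1 = 32 + 2 = 34  → 34 < 48, loop
  ADD #18: R1 = 34 + 2 = 36  → 36 < 48, loop
  ADD #19: R1 = 36 + 2 = 38  → 38 < 48, loop
  ADD #20: R1 = 38 + 2 = 40  → 40 < 48, loop
  ADD #21: R1 = 40 + 2 = 42  → 42 < 48, loop
  ADD #22: R1 = 42 + 2 = 44  → 44 < 48, loop
  ADD #23: R1 = 44 + 2 = 46  → 46 < 48, loop
  ADD #24: R1 = 46 + 2 = 48  → 48 >= 48, exit
Total ADD instructions: 24

24


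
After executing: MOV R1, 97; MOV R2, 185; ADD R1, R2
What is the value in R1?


Register state trace:
  MOV R1, 97  → R1 = 97
  MOV R2, 185  → R2 = 185
  ADD R1, R2  → R1 = 97 + 185 = 282
Final: R1 = 282

282


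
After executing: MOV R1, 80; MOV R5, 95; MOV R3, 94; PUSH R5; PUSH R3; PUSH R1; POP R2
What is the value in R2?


Stack trace (top is rightmost):
  MOV R1, 80  → R1 = 80
  MOV R5, 95  → R5 = 95
  MOV R3, 94  → R3 = 94
  PUSH R5  → stack: [95]
  PUSH R3  → stack: [95, 94]
  PUSH R1  → stack: [95, 94, 80]
  POP R2  → R2 = 80, stack: [95, 94]
Final: R2 = 80

80


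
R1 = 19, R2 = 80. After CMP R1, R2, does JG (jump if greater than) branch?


Trace:
  R1 = 19, R2 = 80
  CMP R1, R2  → compares 19 vs 80
  JG checks: is 19 greater than 80?
  19 < 80, so condition is false
Branch taken: No

No


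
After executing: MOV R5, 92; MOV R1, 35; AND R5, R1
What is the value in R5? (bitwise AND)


Register state trace:
  MOV R5, 92  → R5 = 92 (0b01011100)
  MOV R1, 35  → R1 = 35 (0b00100011)
  AND R5, R1  → R5 = 92 AND 35 = 0 (0b00000000)
Final: R5 = 0

0


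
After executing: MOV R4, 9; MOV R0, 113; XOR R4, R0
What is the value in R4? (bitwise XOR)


Register state trace:
  MOV R4, 9  → R4 = 9 (0b00001001)
  MOV R0, 113  → R0 = 113 (0b01110001)
  XOR R4, R0  → R4 = 9 XOR 113 = 120 (0b01111000)
Final: R4 = 120

120


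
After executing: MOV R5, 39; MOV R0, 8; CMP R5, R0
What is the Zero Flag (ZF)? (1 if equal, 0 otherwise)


Register state trace:
  MOV R5, 39  → R5 = 39
  MOV R0, 8  → R0 = 8
  CMP R5, R0  → computes 39 - 8 = 31
  Result is nonzero, so values are not equal
ZF = 0

0


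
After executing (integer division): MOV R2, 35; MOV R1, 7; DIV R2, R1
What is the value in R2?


Register state trace:
  MOV R2, 35  → R2 = 35
  MOV R1, 7  → R1 = 7
  DIV R2, R1  → R2 = 35 // 7 = 5
Final: R2 = 5

5


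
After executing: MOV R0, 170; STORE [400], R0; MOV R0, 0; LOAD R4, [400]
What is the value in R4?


Register and memory trace:
  MOV R0, 170  → R0 = 170
  STORE [400], R0  → mem[400] = 170
  MOV R0, 0  → R0 = 0
  LOAD R4, [400]  → R4 = mem[400] = 170
Final: R4 = 170

170


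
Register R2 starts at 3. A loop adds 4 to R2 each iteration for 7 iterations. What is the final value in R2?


Starting value: R2 = 3
  Iter 1: R2 = 3 + 4 = 7
  Iter 2: R2 = 7 + 4 = 11
  Iter 3: R2 = 11 + 4 = 15
  Iter 4: R2 = 15 + 4 = 19
  Iter 5: R2 = 19 + 4 = 23
  Iter 6: R2 = 23 + 4 = 27
  Iter 7: R2 = 27 + 4 = 31
Final: R2 = 31

31


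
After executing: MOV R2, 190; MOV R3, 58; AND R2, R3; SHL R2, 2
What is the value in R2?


Register state trace:
  MOV R2, 190  → R2 = 190 (0b10111110)
  MOV R3, 58  → R3 = 58 (0b00111010)
  AND R2, R3  → R2 = 190 AND 58 = 58 (0b00111010)
  SHL R2, 2  → R2 = 58 << 2 = 232
Final: R2 = 232

232


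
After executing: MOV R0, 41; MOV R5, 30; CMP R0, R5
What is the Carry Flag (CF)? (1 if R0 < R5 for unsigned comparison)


Register state trace:
  MOV R0, 41  → R0 = 41
  MOV R5, 30  → R5 = 30
  CMP R0, R5  → unsigned 41 - 30: no borrow
  41 >= 30, so CF = 0
CF = 0

0


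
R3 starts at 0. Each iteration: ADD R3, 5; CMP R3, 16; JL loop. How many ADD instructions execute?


Loop trace (R3 starts at 0, target 16, step 5):
  ADD #1: R3 = 0 + 5 = 5  → 5 < 16, loop
  ADD #2: R3 = 5 + 5 = 10  → 10 < 16, loop
  ADD #3: R3 = 10 + 5 = 15  → 15 < 16, loop
  ADD #4: R3 = 15 + 5 = 20  → 20 >= 16, exit
Total ADD instructions: 4

4


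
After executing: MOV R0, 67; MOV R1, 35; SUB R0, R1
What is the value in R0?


Register state trace:
  MOV R0, 67  → R0 = 67
  MOV R1, 35  → R1 = 35
  SUB R0, R1  → R0 = 67 - 35 = 32
Final: R0 = 32

32


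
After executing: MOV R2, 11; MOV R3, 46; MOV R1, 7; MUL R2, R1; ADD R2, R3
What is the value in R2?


Register state trace:
  MOV R2, 11  → R2 = 11
  MOV R3, 46  → R3 = 46
  MOV R1, 7  → R1 = 7
  MUL R2, R1  → R2 = 11 * 7 = 77
  ADD R2, R3  → R2 = 77 + 46 = 123
Final: R2 = 123

123


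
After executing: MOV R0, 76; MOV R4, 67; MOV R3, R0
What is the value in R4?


Register state trace:
  MOV R0, 76  → R0 = 76
  MOV R4, 67  → R4 = 67
  MOV R3, R0  → R3 = 76
Final: R4 = 67

67


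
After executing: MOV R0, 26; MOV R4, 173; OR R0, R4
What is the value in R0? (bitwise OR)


Register state trace:
  MOV R0, 26  → R0 = 26 (0b00011010)
  MOV R4, 173  → R4 = 173 (0b10101101)
  OR R0, R4   → R0 = 26 OR 173 = 191 (0b10111111)
Final: R0 = 191

191


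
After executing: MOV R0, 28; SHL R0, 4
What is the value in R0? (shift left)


Register state trace:
  MOV R0, 28  → R0 = 28
  SHL R0, 4  → R0 = 28 << 4 = 28 * 2^4 = 448
Final: R0 = 448

448


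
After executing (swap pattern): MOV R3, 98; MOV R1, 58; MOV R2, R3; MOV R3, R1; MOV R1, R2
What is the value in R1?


Register state trace (swap pattern):
  MOV R3, 98  → R3 = 98
  MOV R1, 58  → R1 = 58
  MOV R2, R3  → R2 = 98  (save R3)
  MOV R3, R1  → R3 = 58  (R3 gets R1's value)
  MOV R1, R2  → R1 = 98  (R1 gets saved value)
Final: R1 = 98

98


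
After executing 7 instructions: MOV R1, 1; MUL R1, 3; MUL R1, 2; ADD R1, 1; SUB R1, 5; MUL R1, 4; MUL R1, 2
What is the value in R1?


Register state trace:
  MOV R1, 1  → R1 = 1
  MUL R1, 3  → R1 = 1 * 3 = 3
  MUL R1, 2  → R1 = 3 * 2 = 6
  ADD R1, 1  → R1 = 6 + 1 = 7
  SUB R1, 5  → R1 = 7 - 5 = 2
  MUL R1, 4  → R1 = 2 * 4 = 8
  MUL R1, 2  → R1 = 8 * 2 = 16
Final: R1 = 16

16


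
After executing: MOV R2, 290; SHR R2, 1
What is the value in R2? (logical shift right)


Register state trace:
  MOV R2, 290  → R2 = 290
  SHR R2, 1  → R2 = 290 >> 1 = 290 // 2^1 = 145
Final: R2 = 145

145


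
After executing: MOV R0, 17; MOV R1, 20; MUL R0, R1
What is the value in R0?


Register state trace:
  MOV R0, 17  → R0 = 17
  MOV R1, 20  → R1 = 20
  MUL R0, R1  → R0 = 17 * 20 = 340
Final: R0 = 340

340


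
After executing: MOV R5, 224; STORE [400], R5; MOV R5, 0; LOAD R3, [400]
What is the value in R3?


Register and memory trace:
  MOV R5, 224  → R5 = 224
  STORE [400], R5  → mem[400] = 224
  MOV R5, 0  → R5 = 0
  LOAD R3, [400]  → R3 = mem[400] = 224
Final: R3 = 224

224


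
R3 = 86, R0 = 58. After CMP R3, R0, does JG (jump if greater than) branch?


Trace:
  R3 = 86, R0 = 58
  CMP R3, R0  → compares 86 vs 58
  JG checks: is 86 greater than 58?
  86 > 58, so condition is true
Branch taken: Yes

Yes


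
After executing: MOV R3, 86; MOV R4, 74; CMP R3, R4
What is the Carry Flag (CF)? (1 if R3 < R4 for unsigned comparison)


Register state trace:
  MOV R3, 86  → R3 = 86
  MOV R4, 74  → R4 = 74
  CMP R3, R4  → unsigned 86 - 74: no borrow
  86 >= 74, so CF = 0
CF = 0

0


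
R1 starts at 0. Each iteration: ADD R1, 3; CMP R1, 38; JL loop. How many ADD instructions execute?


Loop trace (R1 starts at 0, target 38, step 3):
  ADD #1: R1 = 0 + 3 = 3  → 3 < 38, loop
  ADD #2: R1 = 3 + 3 = 6  → 6 < 38, loop
  ADD #3: R1 = 6 + 3 = 9  → 9 < 38, loop
  ADD #4: R1 = 9 + 3 = 12  → 12 < 38, loop
  ADD #5: R1 = 12 + 3 = 15  → 15 < 38, loop
  ADD #6: R1 = 15 + 3 = 18  → 18 < 38, loop
  ADD #7: R1 = 18 + 3 = 21  → 21 < 38, loop
  ADD #8: R1 = 21 + 3 = 24  → 24 < 38, loop
  ADD #9: R1 = 24 + 3 = 27  → 27 < 38, loop
  ADD #10: R1 = 27 + 3 = 30  → 30 < 38, loop
  ADD #11: R1 = 30 + 3 = 33  → 33 < 38, loop
  ADD #12: R1 = 33 + 3 = 36  → 36 < 38, loop
  ADD #13: R1 = 36 + 3 = 39  → 39 >= 38, exit
Total ADD instructions: 13

13


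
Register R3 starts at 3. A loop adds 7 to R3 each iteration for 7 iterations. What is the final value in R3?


Starting value: R3 = 3
  Iter 1: R3 = 3 + 7 = 10
  Iter 2: R3 = 10 + 7 = 17
  Iter 3: R3 = 17 + 7 = 24
  Iter 4: R3 = 24 + 7 = 31
  Iter 5: R3 = 31 + 7 = 38
  Iter 6: R3 = 38 + 7 = 45
  Iter 7: R3 = 45 + 7 = 52
Final: R3 = 52

52


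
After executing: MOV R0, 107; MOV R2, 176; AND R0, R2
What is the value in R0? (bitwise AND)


Register state trace:
  MOV R0, 107  → R0 = 107 (0b01101011)
  MOV R2, 176  → R2 = 176 (0b10110000)
  AND R0, R2  → R0 = 107 AND 176 = 32 (0b00100000)
Final: R0 = 32

32


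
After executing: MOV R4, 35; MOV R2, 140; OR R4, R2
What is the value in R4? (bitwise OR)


Register state trace:
  MOV R4, 35  → R4 = 35 (0b00100011)
  MOV R2, 140  → R2 = 140 (0b10001100)
  OR R4, R2   → R4 = 35 OR 140 = 175 (0b10101111)
Final: R4 = 175

175


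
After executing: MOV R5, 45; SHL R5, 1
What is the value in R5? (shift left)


Register state trace:
  MOV R5, 45  → R5 = 45
  SHL R5, 1  → R5 = 45 << 1 = 45 * 2^1 = 90
Final: R5 = 90

90


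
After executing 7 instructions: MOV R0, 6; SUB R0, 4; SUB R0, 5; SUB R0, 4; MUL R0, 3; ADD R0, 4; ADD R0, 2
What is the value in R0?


Register state trace:
  MOV R0, 6  → R0 = 6
  SUB R0, 4  → R0 = 6 - 4 = 2
  SUB R0, 5  → R0 = 2 - 5 = -3
  SUB R0, 4  → R0 = -3 - 4 = -7
  MUL R0, 3  → R0 = -7 * 3 = -21
  ADD R0, 4  → R0 = -21 + 4 = -17
  ADD R0, 2  → R0 = -17 + 2 = -15
Final: R0 = -15

-15


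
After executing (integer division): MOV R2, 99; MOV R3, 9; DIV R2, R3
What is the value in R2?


Register state trace:
  MOV R2, 99  → R2 = 99
  MOV R3, 9  → R3 = 9
  DIV R2, R3  → R2 = 99 // 9 = 11
Final: R2 = 11

11


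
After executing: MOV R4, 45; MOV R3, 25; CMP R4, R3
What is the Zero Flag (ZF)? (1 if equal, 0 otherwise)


Register state trace:
  MOV R4, 45  → R4 = 45
  MOV R3, 25  → R3 = 25
  CMP R4, R3  → computes 45 - 25 = 20
  Result is nonzero, so values are not equal
ZF = 0

0


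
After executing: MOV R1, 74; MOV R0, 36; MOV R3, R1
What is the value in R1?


Register state trace:
  MOV R1, 74  → R1 = 74
  MOV R0, 36  → R0 = 36
  MOV R3, R1  → R3 = 74
Final: R1 = 74

74


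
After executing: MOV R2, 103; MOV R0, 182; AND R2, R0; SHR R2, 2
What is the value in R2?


Register state trace:
  MOV R2, 103  → R2 = 103 (0b01100111)
  MOV R0, 182  → R0 = 182 (0b10110110)
  AND R2, R0  → R2 = 103 AND 182 = 38 (0b00100110)
  SHR R2, 2  → R2 = 38 >> 2 = 9
Final: R2 = 9

9


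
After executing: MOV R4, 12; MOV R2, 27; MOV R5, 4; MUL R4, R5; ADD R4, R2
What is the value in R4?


Register state trace:
  MOV R4, 12  → R4 = 12
  MOV R2, 27  → R2 = 27
  MOV R5, 4  → R5 = 4
  MUL R4, R5  → R4 = 12 * 4 = 48
  ADD R4, R2  → R4 = 48 + 27 = 75
Final: R4 = 75

75


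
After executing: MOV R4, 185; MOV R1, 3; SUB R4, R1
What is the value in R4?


Register state trace:
  MOV R4, 185  → R4 = 185
  MOV R1, 3  → R1 = 3
  SUB R4, R1  → R4 = 185 - 3 = 182
Final: R4 = 182

182


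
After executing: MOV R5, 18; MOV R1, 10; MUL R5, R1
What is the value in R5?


Register state trace:
  MOV R5, 18  → R5 = 18
  MOV R1, 10  → R1 = 10
  MUL R5, R1  → R5 = 18 * 10 = 180
Final: R5 = 180

180


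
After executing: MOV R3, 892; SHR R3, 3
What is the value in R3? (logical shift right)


Register state trace:
  MOV R3, 892  → R3 = 892
  SHR R3, 3  → R3 = 892 >> 3 = 892 // 2^3 = 111
Final: R3 = 111

111


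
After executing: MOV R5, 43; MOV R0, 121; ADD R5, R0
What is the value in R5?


Register state trace:
  MOV R5, 43  → R5 = 43
  MOV R0, 121  → R0 = 121
  ADD R5, R0  → R5 = 43 + 121 = 164
Final: R5 = 164

164


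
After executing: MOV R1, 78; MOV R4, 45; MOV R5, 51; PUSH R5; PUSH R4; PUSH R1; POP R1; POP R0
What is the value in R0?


Stack trace (top is rightmost):
  MOV R1, 78  → R1 = 78
  MOV R4, 45  → R4 = 45
  MOV R5, 51  → R5 = 51
  PUSH R5  → stack: [51]
  PUSH R4  → stack: [51, 45]
  PUSH R1  → stack: [51, 45, 78]
  POP R1  → R1 = 78, stack: [51, 45]
  POP R0  → R0 = 45, stack: [51]
Final: R0 = 45

45


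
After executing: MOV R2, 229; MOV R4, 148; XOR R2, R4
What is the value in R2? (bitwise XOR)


Register state trace:
  MOV R2, 229  → R2 = 229 (0b11100101)
  MOV R4, 148  → R4 = 148 (0b10010100)
  XOR R2, R4  → R2 = 229 XOR 148 = 113 (0b01110001)
Final: R2 = 113

113


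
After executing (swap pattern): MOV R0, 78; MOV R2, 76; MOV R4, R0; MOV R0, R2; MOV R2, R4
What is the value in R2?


Register state trace (swap pattern):
  MOV R0, 78  → R0 = 78
  MOV R2, 76  → R2 = 76
  MOV R4, R0  → R4 = 78  (save R0)
  MOV R0, R2  → R0 = 76  (R0 gets R2's value)
  MOV R2, R4  → R2 = 78  (R2 gets saved value)
Final: R2 = 78

78


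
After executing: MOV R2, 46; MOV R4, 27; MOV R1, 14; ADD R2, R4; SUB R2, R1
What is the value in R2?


Register state trace:
  MOV R2, 46  → R2 = 46
  MOV R4, 27  → R4 = 27
  MOV R1, 14  → R1 = 14
  ADD R2, R4  → R2 = 46 + 27 = 73
  SUB R2, R1  → R2 = 73 - 14 = 59
Final: R2 = 59

59


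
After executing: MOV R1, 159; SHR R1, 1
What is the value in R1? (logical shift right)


Register state trace:
  MOV R1, 159  → R1 = 159
  SHR R1, 1  → R1 = 159 >> 1 = 159 // 2^1 = 79
Final: R1 = 79

79


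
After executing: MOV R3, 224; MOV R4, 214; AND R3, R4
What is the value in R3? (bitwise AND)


Register state trace:
  MOV R3, 224  → R3 = 224 (0b11100000)
  MOV R4, 214  → R4 = 214 (0b11010110)
  AND R3, R4  → R3 = 224 AND 214 = 192 (0b11000000)
Final: R3 = 192

192


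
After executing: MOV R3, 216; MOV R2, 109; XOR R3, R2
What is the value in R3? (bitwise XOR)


Register state trace:
  MOV R3, 216  → R3 = 216 (0b11011000)
  MOV R2, 109  → R2 = 109 (0b01101101)
  XOR R3, R2  → R3 = 216 XOR 109 = 181 (0b10110101)
Final: R3 = 181

181


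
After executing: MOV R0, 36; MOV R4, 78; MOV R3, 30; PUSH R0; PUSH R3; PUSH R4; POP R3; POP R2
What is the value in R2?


Stack trace (top is rightmost):
  MOV R0, 36  → R0 = 36
  MOV R4, 78  → R4 = 78
  MOV R3, 30  → R3 = 30
  PUSH R0  → stack: [36]
  PUSH R3  → stack: [36, 30]
  PUSH R4  → stack: [36, 30, 78]
  POP R3  → R3 = 78, stack: [36, 30]
  POP R2  → R2 = 30, stack: [36]
Final: R2 = 30

30


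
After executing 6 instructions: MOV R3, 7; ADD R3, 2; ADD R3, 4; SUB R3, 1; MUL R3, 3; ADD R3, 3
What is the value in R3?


Register state trace:
  MOV R3, 7  → R3 = 7
  ADD R3, 2  → R3 = 7 + 2 = 9
  ADD R3, 4  → R3 = 9 + 4 = 13
  SUB R3, 1  → R3 = 13 - 1 = 12
  MUL R3, 3  → R3 = 12 * 3 = 36
  ADD R3, 3  → R3 = 36 + 3 = 39
Final: R3 = 39

39


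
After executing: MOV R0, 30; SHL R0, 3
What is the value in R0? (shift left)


Register state trace:
  MOV R0, 30  → R0 = 30
  SHL R0, 3  → R0 = 30 << 3 = 30 * 2^3 = 240
Final: R0 = 240

240


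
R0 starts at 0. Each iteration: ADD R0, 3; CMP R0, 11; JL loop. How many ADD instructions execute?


Loop trace (R0 starts at 0, target 11, step 3):
  ADD #1: R0 = 0 + 3 = 3  → 3 < 11, loop
  ADD #2: R0 = 3 + 3 = 6  → 6 < 11, loop
  ADD #3: R0 = 6 + 3 = 9  → 9 < 11, loop
  ADD #4: R0 = 9 + 3 = 12  → 12 >= 11, exit
Total ADD instructions: 4

4


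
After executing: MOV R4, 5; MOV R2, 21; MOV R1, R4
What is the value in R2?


Register state trace:
  MOV R4, 5  → R4 = 5
  MOV R2, 21  → R2 = 21
  MOV R1, R4  → R1 = 5
Final: R2 = 21

21


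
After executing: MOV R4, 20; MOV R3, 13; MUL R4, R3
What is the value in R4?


Register state trace:
  MOV R4, 20  → R4 = 20
  MOV R3, 13  → R3 = 13
  MUL R4, R3  → R4 = 20 * 13 = 260
Final: R4 = 260

260


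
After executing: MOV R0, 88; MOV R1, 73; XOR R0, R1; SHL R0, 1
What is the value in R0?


Register state trace:
  MOV R0, 88  → R0 = 88 (0b01011000)
  MOV R1, 73  → R1 = 73 (0b01001001)
  XOR R0, R1  → R0 = 88 XOR 73 = 17 (0b00010001)
  SHL R0, 1  → R0 = 17 << 1 = 34
Final: R0 = 34

34


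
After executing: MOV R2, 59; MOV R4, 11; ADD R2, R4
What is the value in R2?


Register state trace:
  MOV R2, 59  → R2 = 59
  MOV R4, 11  → R4 = 11
  ADD R2, R4  → R2 = 59 + 11 = 70
Final: R2 = 70

70


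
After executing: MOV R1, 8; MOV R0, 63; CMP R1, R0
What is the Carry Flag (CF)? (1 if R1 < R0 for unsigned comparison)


Register state trace:
  MOV R1, 8  → R1 = 8
  MOV R0, 63  → R0 = 63
  CMP R1, R0  → unsigned 8 - 63: borrow occurs
  8 < 63, so CF = 1
CF = 1

1


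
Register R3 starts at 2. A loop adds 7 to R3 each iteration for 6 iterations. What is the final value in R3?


Starting value: R3 = 2
  Iter 1: R3 = 2 + 7 = 9
  Iter 2: R3 = 9 + 7 = 16
  Iter 3: R3 = 16 + 7 = 23
  Iter 4: R3 = 23 + 7 = 30
  Iter 5: R3 = 30 + 7 = 37
  Iter 6: R3 = 37 + 7 = 44
Final: R3 = 44

44


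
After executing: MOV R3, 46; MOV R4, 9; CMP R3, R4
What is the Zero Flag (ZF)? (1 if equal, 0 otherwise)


Register state trace:
  MOV R3, 46  → R3 = 46
  MOV R4, 9  → R4 = 9
  CMP R3, R4  → computes 46 - 9 = 37
  Result is nonzero, so values are not equal
ZF = 0

0


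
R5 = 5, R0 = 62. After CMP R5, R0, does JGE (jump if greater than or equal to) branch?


Trace:
  R5 = 5, R0 = 62
  CMP R5, R0  → compares 5 vs 62
  JGE checks: is 5 greater than or equal to 62?
  5 < 62, so condition is false
Branch taken: No

No


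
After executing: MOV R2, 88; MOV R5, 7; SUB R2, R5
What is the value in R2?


Register state trace:
  MOV R2, 88  → R2 = 88
  MOV R5, 7  → R5 = 7
  SUB R2, R5  → R2 = 88 - 7 = 81
Final: R2 = 81

81


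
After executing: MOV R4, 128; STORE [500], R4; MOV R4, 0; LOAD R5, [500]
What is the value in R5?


Register and memory trace:
  MOV R4, 128  → R4 = 128
  STORE [500], R4  → mem[500] = 128
  MOV R4, 0  → R4 = 0
  LOAD R5, [500]  → R5 = mem[500] = 128
Final: R5 = 128

128


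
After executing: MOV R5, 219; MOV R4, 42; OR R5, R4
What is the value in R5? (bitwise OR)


Register state trace:
  MOV R5, 219  → R5 = 219 (0b11011011)
  MOV R4, 42  → R4 = 42 (0b00101010)
  OR R5, R4   → R5 = 219 OR 42 = 251 (0b11111011)
Final: R5 = 251

251


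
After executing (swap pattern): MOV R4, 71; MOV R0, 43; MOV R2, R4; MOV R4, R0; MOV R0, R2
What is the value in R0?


Register state trace (swap pattern):
  MOV R4, 71  → R4 = 71
  MOV R0, 43  → R0 = 43
  MOV R2, R4  → R2 = 71  (save R4)
  MOV R4, R0  → R4 = 43  (R4 gets R0's value)
  MOV R0, R2  → R0 = 71  (R0 gets saved value)
Final: R0 = 71

71


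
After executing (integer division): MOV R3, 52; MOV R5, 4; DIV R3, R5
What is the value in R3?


Register state trace:
  MOV R3, 52  → R3 = 52
  MOV R5, 4  → R5 = 4
  DIV R3, R5  → R3 = 52 // 4 = 13
Final: R3 = 13

13


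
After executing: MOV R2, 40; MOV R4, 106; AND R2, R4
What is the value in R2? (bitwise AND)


Register state trace:
  MOV R2, 40  → R2 = 40 (0b00101000)
  MOV R4, 106  → R4 = 106 (0b01101010)
  AND R2, R4  → R2 = 40 AND 106 = 40 (0b00101000)
Final: R2 = 40

40


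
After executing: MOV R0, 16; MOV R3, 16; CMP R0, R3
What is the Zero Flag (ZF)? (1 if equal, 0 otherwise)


Register state trace:
  MOV R0, 16  → R0 = 16
  MOV R3, 16  → R3 = 16
  CMP R0, R3  → computes 16 - 16 = 0
  Result is zero, so values are equal
ZF = 1

1


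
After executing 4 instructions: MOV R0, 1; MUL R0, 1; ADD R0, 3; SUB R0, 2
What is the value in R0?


Register state trace:
  MOV R0, 1  → R0 = 1
  MUL R0, 1  → R0 = 1 * 1 = 1
  ADD R0, 3  → R0 = 1 + 3 = 4
  SUB R0, 2  → R0 = 4 - 2 = 2
Final: R0 = 2

2


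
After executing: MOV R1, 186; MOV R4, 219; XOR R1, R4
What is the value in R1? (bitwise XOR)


Register state trace:
  MOV R1, 186  → R1 = 186 (0b10111010)
  MOV R4, 219  → R4 = 219 (0b11011011)
  XOR R1, R4  → R1 = 186 XOR 219 = 97 (0b01100001)
Final: R1 = 97

97


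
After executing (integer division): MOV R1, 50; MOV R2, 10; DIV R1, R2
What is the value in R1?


Register state trace:
  MOV R1, 50  → R1 = 50
  MOV R2, 10  → R2 = 10
  DIV R1, R2  → R1 = 50 // 10 = 5
Final: R1 = 5

5


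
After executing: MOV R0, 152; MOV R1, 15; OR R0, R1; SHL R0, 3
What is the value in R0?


Register state trace:
  MOV R0, 152  → R0 = 152 (0b10011000)
  MOV R1, 15  → R1 = 15 (0b00001111)
  OR R0, R1  → R0 = 152 OR 15 = 159 (0b10011111)
  SHL R0, 3  → R0 = 159 << 3 = 1272
Final: R0 = 1272

1272


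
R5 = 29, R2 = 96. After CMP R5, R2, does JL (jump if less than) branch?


Trace:
  R5 = 29, R2 = 96
  CMP R5, R2  → compares 29 vs 96
  JL checks: is 29 less than 96?
  29 < 96, so condition is true
Branch taken: Yes

Yes


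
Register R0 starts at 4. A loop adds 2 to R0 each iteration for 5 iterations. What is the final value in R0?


Starting value: R0 = 4
  Iter 1: R0 = 4 + 2 = 6
  Iter 2: R0 = 6 + 2 = 8
  Iter 3: R0 = 8 + 2 = 10
  Iter 4: R0 = 10 + 2 = 12
  Iter 5: R0 = 12 + 2 = 14
Final: R0 = 14

14


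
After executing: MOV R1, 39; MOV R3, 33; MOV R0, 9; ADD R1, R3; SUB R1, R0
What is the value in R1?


Register state trace:
  MOV R1, 39  → R1 = 39
  MOV R3, 33  → R3 = 33
  MOV R0, 9  → R0 = 9
  ADD R1, R3  → R1 = 39 + 33 = 72
  SUB R1, R0  → R1 = 72 - 9 = 63
Final: R1 = 63

63


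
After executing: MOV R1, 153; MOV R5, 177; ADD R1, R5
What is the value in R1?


Register state trace:
  MOV R1, 153  → R1 = 153
  MOV R5, 177  → R5 = 177
  ADD R1, R5  → R1 = 153 + 177 = 330
Final: R1 = 330

330


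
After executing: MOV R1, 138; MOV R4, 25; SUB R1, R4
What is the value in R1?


Register state trace:
  MOV R1, 138  → R1 = 138
  MOV R4, 25  → R4 = 25
  SUB R1, R4  → R1 = 138 - 25 = 113
Final: R1 = 113

113


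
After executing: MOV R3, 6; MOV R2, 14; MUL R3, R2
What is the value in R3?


Register state trace:
  MOV R3, 6  → R3 = 6
  MOV R2, 14  → R2 = 14
  MUL R3, R2  → R3 = 6 * 14 = 84
Final: R3 = 84

84


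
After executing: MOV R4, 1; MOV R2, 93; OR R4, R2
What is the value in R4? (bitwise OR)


Register state trace:
  MOV R4, 1  → R4 = 1 (0b00000001)
  MOV R2, 93  → R2 = 93 (0b01011101)
  OR R4, R2   → R4 = 1 OR 93 = 93 (0b01011101)
Final: R4 = 93

93


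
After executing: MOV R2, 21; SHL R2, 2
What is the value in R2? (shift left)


Register state trace:
  MOV R2, 21  → R2 = 21
  SHL R2, 2  → R2 = 21 << 2 = 21 * 2^2 = 84
Final: R2 = 84

84


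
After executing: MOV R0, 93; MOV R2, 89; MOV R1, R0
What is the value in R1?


Register state trace:
  MOV R0, 93  → R0 = 93
  MOV R2, 89  → R2 = 89
  MOV R1, R0  → R1 = 93
Final: R1 = 93

93


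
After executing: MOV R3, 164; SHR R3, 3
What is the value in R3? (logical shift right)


Register state trace:
  MOV R3, 164  → R3 = 164
  SHR R3, 3  → R3 = 164 >> 3 = 164 // 2^3 = 20
Final: R3 = 20

20


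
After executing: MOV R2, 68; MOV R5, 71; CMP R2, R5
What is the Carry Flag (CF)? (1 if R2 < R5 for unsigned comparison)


Register state trace:
  MOV R2, 68  → R2 = 68
  MOV R5, 71  → R5 = 71
  CMP R2, R5  → unsigned 68 - 71: borrow occurs
  68 < 71, so CF = 1
CF = 1

1


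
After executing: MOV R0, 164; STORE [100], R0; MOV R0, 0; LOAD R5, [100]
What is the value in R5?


Register and memory trace:
  MOV R0, 164  → R0 = 164
  STORE [100], R0  → mem[100] = 164
  MOV R0, 0  → R0 = 0
  LOAD R5, [100]  → R5 = mem[100] = 164
Final: R5 = 164

164


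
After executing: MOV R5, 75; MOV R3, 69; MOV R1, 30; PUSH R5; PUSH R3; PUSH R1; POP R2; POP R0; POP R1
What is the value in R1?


Stack trace (top is rightmost):
  MOV R5, 75  → R5 = 75
  MOV R3, 69  → R3 = 69
  MOV R1, 30  → R1 = 30
  PUSH R5  → stack: [75]
  PUSH R3  → stack: [75, 69]
  PUSH R1  → stack: [75, 69, 30]
  POP R2  → R2 = 30, stack: [75, 69]
  POP R0  → R0 = 69, stack: [75]
  POP R1  → R1 = 75, stack: []
Final: R1 = 75

75


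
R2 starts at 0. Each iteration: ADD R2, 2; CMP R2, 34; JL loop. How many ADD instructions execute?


Loop trace (R2 starts at 0, target 34, step 2):
  ADD #1: R2 = 0 + 2 = 2  → 2 < 34, loop
  ADD #2: R2 = 2 + 2 = 4  → 4 < 34, loop
  ADD #3: R2 = 4 + 2 = 6  → 6 < 34, loop
  ADD #4: R2 = 6 + 2 = 8  → 8 < 34, loop
  ADD #5: R2 = 8 + 2 = 10  → 10 < 34, loop
  ADD #6: R2 = 10 + 2 = 12  → 12 < 34, loop
  ADD #7: R2 = 12 + 2 = 14  → 14 < 34, loop
  ADD #8: R2 = 14 + 2 = 16  → 16 < 34, loop
  ADD #9: R2 = 16 + 2 = 18  → 18 < 34, loop
  ADD #10: R2 = 18 + 2 = 20  → 20 < 34, loop
  ADD #11: R2 = 20 + 2 = 22  → 22 < 34, loop
  ADD #12: R2 = 22 + 2 = 24  → 24 < 34, loop
  ADD #13: R2 = 24 + 2 = 26  → 26 < 34, loop
  ADD #14: R2 = 26 + 2 = 28  → 28 < 34, loop
  ADD #15: R2 = 28 + 2 = 30  → 30 < 34, loop
  ADD #16: R2 = 30 + 2 = 32  → 32 < 34, loop
  ADD #17: R2 = 32 + 2 = 34  → 34 >= 34, exit
Total ADD instructions: 17

17


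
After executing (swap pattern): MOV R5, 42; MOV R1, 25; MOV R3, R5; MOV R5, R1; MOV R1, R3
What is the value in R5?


Register state trace (swap pattern):
  MOV R5, 42  → R5 = 42
  MOV R1, 25  → R1 = 25
  MOV R3, R5  → R3 = 42  (save R5)
  MOV R5, R1  → R5 = 25  (R5 gets R1's value)
  MOV R1, R3  → R1 = 42  (R1 gets saved value)
Final: R5 = 25

25


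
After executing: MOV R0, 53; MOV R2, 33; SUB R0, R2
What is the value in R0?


Register state trace:
  MOV R0, 53  → R0 = 53
  MOV R2, 33  → R2 = 33
  SUB R0, R2  → R0 = 53 - 33 = 20
Final: R0 = 20

20


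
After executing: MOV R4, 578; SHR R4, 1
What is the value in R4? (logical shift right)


Register state trace:
  MOV R4, 578  → R4 = 578
  SHR R4, 1  → R4 = 578 >> 1 = 578 // 2^1 = 289
Final: R4 = 289

289


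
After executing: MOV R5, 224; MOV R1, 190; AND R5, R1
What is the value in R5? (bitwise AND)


Register state trace:
  MOV R5, 224  → R5 = 224 (0b11100000)
  MOV R1, 190  → R1 = 190 (0b10111110)
  AND R5, R1  → R5 = 224 AND 190 = 160 (0b10100000)
Final: R5 = 160

160


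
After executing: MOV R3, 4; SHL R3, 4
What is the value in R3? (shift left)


Register state trace:
  MOV R3, 4  → R3 = 4
  SHL R3, 4  → R3 = 4 << 4 = 4 * 2^4 = 64
Final: R3 = 64

64


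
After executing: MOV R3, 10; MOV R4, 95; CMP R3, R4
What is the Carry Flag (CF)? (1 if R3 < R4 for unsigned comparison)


Register state trace:
  MOV R3, 10  → R3 = 10
  MOV R4, 95  → R4 = 95
  CMP R3, R4  → unsigned 10 - 95: borrow occurs
  10 < 95, so CF = 1
CF = 1

1


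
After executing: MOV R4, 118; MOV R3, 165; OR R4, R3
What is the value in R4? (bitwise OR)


Register state trace:
  MOV R4, 118  → R4 = 118 (0b01110110)
  MOV R3, 165  → R3 = 165 (0b10100101)
  OR R4, R3   → R4 = 118 OR 165 = 247 (0b11110111)
Final: R4 = 247

247


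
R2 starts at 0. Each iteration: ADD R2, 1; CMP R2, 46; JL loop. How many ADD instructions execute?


Loop trace (R2 starts at 0, target 46, step 1):
  ADD #1: R2 = 0 + 1 = 1  → 1 < 46, loop
  ADD #2: R2 = 1 + 1 = 2  → 2 < 46, loop
  ADD #3: R2 = 2 + 1 = 3  → 3 < 46, loop
  ADD #4: R2 = 3 + 1 = 4  → 4 < 46, loop
  ADD #5: R2 = 4 + 1 = 5  → 5 < 46, loop
  ADD #6: R2 = 5 + 1 = 6  → 6 < 46, loop
  ADD #7: R2 = 6 + 1 = 7  → 7 < 46, loop
  ADD #8: R2 = 7 + 1 = 8  → 8 < 46, loop
  ADD #9: R2 = 8 + 1 = 9  → 9 < 46, loop
  ADD #10: R2 = 9 + 1 = 10  → 10 < 46, loop
  ADD #11: R2 = 10 + 1 = 11  → 11 < 46, loop
  ADD #12: R2 = 11 + 1 = 12  → 12 < 46, loop
  ADD #13: R2 = 12 + 1 = 13  → 13 < 46, loop
  ADD #14: R2 = 13 + 1 = 14  → 14 < 46, loop
  ADD #15: R2 = 14 + 1 = 15  → 15 < 46, loop
  ADD #16: R2 = 15 + 1 = 16  → 16 < 46, loop
  ADD #17: R2 = 16 + 1 = 17  → 17 < 46, loop
  ADD #18: R2 = 17 + 1 = 18  → 18 < 46, loop
  ADD #19: R2 = 18 + 1 = 19  → 19 < 46, loop
  ADD #20: R2 = 19 + 1 = 20  → 20 < 46, loop
  ADD #21: R2 = 20 + 1 = 21  → 21 < 46, loop
  ADD #22: R2 = 21 + 1 = 22  → 22 < 46, loop
  ADD #23: R2 = 22 + 1 = 23  → 23 < 46, loop
  ADD #24: R2 = 23 + 1 = 24  → 24 < 46, loop
  ADD #25: R2 = 24 + 1 = 25  → 25 < 46, loop
  ADD #26: R2 = 25 + 1 = 26  → 26 < 46, loop
  ADD #27: R2 = 26 + 1 = 27  → 27 < 46, loop
  ADD #28: R2 = 27 + 1 = 28  → 28 < 46, loop
  ADD #29: R2 = 28 + 1 = 29  → 29 < 46, loop
  ADD #30: R2 = 29 + 1 = 30  → 30 < 46, loop
  ADD #31: R2 = 30 + 1 = 31  → 31 < 46, loop
  ADD #32: R2 = 31 + 1 = 32  → 32 < 46, loop
  ADD #33: R2 = 32 + 1 = 33  → 33 < 46, loop
  ADD #34: R2 = 33 + 1 = 34  → 34 < 46, loop
  ADD #35: R2 = 34 + 1 = 35  → 35 < 46, loop
  ADD #36: R2 = 35 + 1 = 36  → 36 < 46, loop
  ADD #37: R2 = 36 + 1 = 37  → 37 < 46, loop
  ADD #38: R2 = 37 + 1 = 38  → 38 < 46, loop
  ADD #39: R2 = 38 + 1 = 39  → 39 < 46, loop
  ADD #40: R2 = 39 + 1 = 40  → 40 < 46, loop
  ADD #41: R2 = 40 + 1 = 41  → 41 < 46, loop
  ADD #42: R2 = 41 + 1 = 42  → 42 < 46, loop
  ADD #43: R2 = 42 + 1 = 43  → 43 < 46, loop
  ADD #44: R2 = 43 + 1 = 44  → 44 < 46, loop
  ADD #45: R2 = 44 + 1 = 45  → 45 < 46, loop
  ADD #46: R2 = 45 + 1 = 46  → 46 >= 46, exit
Total ADD instructions: 46

46


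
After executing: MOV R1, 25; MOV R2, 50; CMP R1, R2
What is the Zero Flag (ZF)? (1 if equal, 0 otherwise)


Register state trace:
  MOV R1, 25  → R1 = 25
  MOV R2, 50  → R2 = 50
  CMP R1, R2  → computes 25 - 50 = -25
  Result is nonzero, so values are not equal
ZF = 0

0


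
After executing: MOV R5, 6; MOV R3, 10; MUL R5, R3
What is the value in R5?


Register state trace:
  MOV R5, 6  → R5 = 6
  MOV R3, 10  → R3 = 10
  MUL R5, R3  → R5 = 6 * 10 = 60
Final: R5 = 60

60


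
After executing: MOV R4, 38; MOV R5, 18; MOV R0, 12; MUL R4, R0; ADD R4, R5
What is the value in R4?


Register state trace:
  MOV R4, 38  → R4 = 38
  MOV R5, 18  → R5 = 18
  MOV R0, 12  → R0 = 12
  MUL R4, R0  → R4 = 38 * 12 = 456
  ADD R4, R5  → R4 = 456 + 18 = 474
Final: R4 = 474

474


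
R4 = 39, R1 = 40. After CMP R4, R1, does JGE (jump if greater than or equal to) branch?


Trace:
  R4 = 39, R1 = 40
  CMP R4, R1  → compares 39 vs 40
  JGE checks: is 39 greater than or equal to 40?
  39 < 40, so condition is false
Branch taken: No

No


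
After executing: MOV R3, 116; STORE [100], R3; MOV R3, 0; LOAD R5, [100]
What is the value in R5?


Register and memory trace:
  MOV R3, 116  → R3 = 116
  STORE [100], R3  → mem[100] = 116
  MOV R3, 0  → R3 = 0
  LOAD R5, [100]  → R5 = mem[100] = 116
Final: R5 = 116

116


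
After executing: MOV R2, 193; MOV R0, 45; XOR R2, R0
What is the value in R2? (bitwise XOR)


Register state trace:
  MOV R2, 193  → R2 = 193 (0b11000001)
  MOV R0, 45  → R0 = 45 (0b00101101)
  XOR R2, R0  → R2 = 193 XOR 45 = 236 (0b11101100)
Final: R2 = 236

236


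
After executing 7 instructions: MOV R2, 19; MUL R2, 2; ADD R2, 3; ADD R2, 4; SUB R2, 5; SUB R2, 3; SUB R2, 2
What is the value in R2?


Register state trace:
  MOV R2, 19  → R2 = 19
  MUL R2, 2  → R2 = 19 * 2 = 38
  ADD R2, 3  → R2 = 38 + 3 = 41
  ADD R2, 4  → R2 = 41 + 4 = 45
  SUB R2, 5  → R2 = 45 - 5 = 40
  SUB R2, 3  → R2 = 40 - 3 = 37
  SUB R2, 2  → R2 = 37 - 2 = 35
Final: R2 = 35

35
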